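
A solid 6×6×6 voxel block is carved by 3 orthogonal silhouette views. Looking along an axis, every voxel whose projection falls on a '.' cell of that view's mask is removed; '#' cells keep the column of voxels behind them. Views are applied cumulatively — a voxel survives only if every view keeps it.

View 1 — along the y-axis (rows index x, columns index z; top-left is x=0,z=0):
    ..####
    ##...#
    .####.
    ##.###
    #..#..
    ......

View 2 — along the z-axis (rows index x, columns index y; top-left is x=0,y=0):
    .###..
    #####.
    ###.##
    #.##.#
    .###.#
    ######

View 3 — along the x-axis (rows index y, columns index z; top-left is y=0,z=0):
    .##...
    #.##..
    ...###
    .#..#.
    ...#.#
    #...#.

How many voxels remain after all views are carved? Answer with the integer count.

|visual hull| = 31

start: 6×6×6 = 216 voxels
carve view 1 (along y, XZ-mask fill 18/36): 108 voxels remain
carve view 2 (along z, XY-mask fill 27/36): 75 voxels remain
carve view 3 (along x, YZ-mask fill 14/36): 31 voxels remain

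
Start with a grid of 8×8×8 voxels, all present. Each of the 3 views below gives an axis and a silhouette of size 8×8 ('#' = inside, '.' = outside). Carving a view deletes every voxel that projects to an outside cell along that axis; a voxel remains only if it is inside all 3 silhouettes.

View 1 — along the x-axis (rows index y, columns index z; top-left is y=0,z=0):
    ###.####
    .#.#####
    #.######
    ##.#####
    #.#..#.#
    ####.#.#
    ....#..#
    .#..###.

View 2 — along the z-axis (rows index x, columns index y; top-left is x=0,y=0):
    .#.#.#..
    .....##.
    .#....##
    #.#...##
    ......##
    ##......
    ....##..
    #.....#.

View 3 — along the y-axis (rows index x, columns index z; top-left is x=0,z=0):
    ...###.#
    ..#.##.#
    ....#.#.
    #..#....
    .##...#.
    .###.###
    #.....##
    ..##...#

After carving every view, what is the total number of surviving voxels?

full grid |V| = 512
step 1: project along x, AND mask (43/64) → |grid| = 344
step 2: project along z, AND mask (20/64) → |grid| = 97
step 3: project along y, AND mask (27/64) → |grid| = 43

voxel count = 43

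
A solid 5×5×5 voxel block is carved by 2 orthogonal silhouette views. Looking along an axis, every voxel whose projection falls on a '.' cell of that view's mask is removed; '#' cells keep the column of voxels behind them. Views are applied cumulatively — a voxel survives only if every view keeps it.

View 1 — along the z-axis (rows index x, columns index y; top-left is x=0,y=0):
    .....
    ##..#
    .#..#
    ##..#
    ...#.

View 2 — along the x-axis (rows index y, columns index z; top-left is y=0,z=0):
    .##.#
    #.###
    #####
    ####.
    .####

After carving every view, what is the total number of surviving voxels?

initial block: 5^3 = 125
step 1: project along z, AND mask (9/25) → |grid| = 45
step 2: project along x, AND mask (20/25) → |grid| = 34

|visual hull| = 34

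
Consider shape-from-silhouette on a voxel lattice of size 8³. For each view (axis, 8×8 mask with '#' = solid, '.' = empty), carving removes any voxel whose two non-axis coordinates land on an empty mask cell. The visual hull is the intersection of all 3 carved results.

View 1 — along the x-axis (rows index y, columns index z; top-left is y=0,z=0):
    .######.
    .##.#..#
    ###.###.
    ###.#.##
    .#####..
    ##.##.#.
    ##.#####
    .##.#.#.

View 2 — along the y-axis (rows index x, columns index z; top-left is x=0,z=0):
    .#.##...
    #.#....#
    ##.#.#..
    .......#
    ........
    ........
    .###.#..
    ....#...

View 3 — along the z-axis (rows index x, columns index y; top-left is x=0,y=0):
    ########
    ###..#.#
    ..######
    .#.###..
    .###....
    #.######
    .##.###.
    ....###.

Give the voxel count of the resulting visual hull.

remaining voxels: 62

full grid |V| = 512
[1] x-view keeps 43 columns → grid now 344
[2] y-view keeps 16 columns → grid now 86
[3] z-view keeps 41 columns → grid now 62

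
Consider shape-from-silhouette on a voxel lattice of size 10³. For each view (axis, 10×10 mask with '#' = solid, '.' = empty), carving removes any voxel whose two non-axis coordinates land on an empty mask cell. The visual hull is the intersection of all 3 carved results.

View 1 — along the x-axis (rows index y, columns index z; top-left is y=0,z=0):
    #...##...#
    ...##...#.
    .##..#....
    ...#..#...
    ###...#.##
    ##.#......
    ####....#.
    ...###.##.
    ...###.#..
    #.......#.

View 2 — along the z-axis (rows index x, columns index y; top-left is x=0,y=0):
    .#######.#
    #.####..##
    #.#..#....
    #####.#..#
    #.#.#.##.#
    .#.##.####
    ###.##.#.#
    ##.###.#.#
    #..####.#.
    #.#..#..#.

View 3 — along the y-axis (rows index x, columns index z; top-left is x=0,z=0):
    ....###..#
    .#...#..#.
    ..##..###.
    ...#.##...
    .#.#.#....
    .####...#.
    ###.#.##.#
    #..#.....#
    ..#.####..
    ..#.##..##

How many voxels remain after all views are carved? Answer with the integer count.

remaining voxels: 91

before carving: 1000 voxels (10×10×10)
after view 1 [x-axis, 37 of 100 cells solid] → remaining = 370
after view 2 [z-axis, 62 of 100 cells solid] → remaining = 229
after view 3 [y-axis, 43 of 100 cells solid] → remaining = 91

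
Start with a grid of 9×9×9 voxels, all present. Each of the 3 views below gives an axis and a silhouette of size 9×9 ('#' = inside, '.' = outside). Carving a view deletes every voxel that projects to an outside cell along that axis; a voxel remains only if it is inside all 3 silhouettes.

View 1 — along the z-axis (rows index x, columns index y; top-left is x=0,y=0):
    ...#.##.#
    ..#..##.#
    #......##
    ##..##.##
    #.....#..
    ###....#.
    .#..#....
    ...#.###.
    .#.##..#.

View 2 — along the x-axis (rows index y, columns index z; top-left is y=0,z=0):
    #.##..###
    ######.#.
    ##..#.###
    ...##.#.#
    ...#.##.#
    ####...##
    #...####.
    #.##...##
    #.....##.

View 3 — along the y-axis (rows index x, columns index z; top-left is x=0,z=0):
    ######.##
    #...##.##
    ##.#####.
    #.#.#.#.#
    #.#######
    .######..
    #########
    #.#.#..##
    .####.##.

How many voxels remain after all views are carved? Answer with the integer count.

start: 9×9×9 = 729 voxels
V1 z: intersect with XY mask (33 set) -- 297 left
V2 x: intersect with YZ mask (46 set) -- 169 left
V3 y: intersect with XZ mask (59 set) -- 116 left

remaining voxels: 116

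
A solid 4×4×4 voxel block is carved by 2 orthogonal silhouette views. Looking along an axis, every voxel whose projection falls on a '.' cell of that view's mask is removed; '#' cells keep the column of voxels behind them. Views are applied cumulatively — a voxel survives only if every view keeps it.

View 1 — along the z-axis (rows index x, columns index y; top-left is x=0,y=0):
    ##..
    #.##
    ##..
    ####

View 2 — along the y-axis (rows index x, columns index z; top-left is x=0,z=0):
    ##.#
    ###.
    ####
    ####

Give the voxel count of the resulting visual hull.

start: 4×4×4 = 64 voxels
  1. axis=2 (XY plane), |mask|=11  ⇒  voxels=44
  2. axis=1 (XZ plane), |mask|=14  ⇒  voxels=39

voxel count = 39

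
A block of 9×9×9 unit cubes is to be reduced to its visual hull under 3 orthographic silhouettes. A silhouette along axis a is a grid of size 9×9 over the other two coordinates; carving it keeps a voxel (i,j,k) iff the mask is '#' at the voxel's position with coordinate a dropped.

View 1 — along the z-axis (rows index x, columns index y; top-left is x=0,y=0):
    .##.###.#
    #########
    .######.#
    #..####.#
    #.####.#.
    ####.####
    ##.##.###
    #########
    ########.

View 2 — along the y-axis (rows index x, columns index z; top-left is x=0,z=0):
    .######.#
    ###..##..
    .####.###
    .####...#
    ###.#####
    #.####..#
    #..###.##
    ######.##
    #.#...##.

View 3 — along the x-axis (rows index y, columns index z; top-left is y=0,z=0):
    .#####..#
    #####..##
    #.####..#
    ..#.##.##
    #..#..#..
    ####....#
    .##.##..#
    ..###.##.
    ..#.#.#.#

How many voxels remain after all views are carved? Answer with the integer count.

initial block: 9^3 = 729
V1 z: intersect with XY mask (66 set) -- 594 left
V2 y: intersect with XZ mask (56 set) -- 408 left
V3 x: intersect with YZ mask (46 set) -- 237 left

|visual hull| = 237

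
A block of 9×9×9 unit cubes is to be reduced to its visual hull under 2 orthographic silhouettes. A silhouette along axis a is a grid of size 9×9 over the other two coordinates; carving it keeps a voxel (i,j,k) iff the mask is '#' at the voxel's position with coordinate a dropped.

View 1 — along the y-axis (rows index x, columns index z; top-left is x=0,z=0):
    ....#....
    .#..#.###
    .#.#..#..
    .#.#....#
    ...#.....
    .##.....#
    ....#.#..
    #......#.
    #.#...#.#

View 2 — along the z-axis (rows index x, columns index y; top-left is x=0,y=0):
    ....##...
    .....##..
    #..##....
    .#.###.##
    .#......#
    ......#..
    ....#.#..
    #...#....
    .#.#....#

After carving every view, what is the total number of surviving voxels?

before carving: 729 voxels (9×9×9)
after view 1 [y-axis, 24 of 81 cells solid] → remaining = 216
after view 2 [z-axis, 23 of 81 cells solid] → remaining = 64

remaining voxels: 64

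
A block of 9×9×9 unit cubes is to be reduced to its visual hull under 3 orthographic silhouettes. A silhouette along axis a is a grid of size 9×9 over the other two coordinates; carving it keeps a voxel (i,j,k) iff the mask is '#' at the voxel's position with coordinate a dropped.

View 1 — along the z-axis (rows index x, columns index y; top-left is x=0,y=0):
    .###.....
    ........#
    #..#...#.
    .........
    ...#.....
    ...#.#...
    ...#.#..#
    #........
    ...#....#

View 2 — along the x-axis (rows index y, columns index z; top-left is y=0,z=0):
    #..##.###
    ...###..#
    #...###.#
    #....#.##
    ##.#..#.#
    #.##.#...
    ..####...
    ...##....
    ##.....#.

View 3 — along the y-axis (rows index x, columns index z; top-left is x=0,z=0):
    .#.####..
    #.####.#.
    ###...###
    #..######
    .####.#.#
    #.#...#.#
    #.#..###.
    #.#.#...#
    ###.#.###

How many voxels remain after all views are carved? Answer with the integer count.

|visual hull| = 38

full grid |V| = 729
[1] z-view keeps 16 columns → grid now 144
[2] x-view keeps 37 columns → grid now 64
[3] y-view keeps 50 columns → grid now 38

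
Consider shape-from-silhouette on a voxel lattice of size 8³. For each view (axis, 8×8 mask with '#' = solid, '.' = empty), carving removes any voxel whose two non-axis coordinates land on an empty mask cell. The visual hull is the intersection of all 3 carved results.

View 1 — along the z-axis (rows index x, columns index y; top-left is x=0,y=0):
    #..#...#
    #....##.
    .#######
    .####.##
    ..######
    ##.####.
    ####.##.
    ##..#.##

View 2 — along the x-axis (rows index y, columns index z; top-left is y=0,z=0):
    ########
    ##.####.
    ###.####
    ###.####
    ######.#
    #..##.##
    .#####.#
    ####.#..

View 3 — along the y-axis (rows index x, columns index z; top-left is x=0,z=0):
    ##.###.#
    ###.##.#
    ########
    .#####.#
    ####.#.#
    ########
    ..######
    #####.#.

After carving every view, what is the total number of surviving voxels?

223 voxels

full grid |V| = 512
step 1: project along z, AND mask (42/64) → |grid| = 336
step 2: project along x, AND mask (51/64) → |grid| = 267
step 3: project along y, AND mask (52/64) → |grid| = 223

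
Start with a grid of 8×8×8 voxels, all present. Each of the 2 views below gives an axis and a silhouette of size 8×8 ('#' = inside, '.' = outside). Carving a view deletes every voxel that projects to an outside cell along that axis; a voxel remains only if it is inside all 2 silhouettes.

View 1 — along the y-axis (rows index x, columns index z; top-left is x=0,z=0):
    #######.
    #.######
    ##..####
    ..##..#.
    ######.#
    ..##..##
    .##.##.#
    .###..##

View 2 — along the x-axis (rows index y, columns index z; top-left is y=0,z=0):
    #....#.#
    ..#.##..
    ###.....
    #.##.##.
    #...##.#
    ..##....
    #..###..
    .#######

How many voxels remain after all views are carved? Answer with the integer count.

initial block: 8^3 = 512
[1] y-view keeps 44 columns → grid now 352
[2] x-view keeps 31 columns → grid now 169

169 voxels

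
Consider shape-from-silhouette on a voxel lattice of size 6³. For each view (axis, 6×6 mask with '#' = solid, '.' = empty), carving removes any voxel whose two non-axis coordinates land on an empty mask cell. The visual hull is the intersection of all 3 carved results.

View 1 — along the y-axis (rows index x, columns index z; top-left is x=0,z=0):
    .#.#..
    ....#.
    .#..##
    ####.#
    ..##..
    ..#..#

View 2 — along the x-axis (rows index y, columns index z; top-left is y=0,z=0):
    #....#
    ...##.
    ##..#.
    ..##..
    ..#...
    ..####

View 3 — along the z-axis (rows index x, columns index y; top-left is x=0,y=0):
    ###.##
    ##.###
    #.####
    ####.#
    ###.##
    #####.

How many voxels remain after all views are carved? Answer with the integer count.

before carving: 216 voxels (6×6×6)
[1] y-view keeps 15 columns → grid now 90
[2] x-view keeps 14 columns → grid now 35
[3] z-view keeps 30 columns → grid now 27

27 voxels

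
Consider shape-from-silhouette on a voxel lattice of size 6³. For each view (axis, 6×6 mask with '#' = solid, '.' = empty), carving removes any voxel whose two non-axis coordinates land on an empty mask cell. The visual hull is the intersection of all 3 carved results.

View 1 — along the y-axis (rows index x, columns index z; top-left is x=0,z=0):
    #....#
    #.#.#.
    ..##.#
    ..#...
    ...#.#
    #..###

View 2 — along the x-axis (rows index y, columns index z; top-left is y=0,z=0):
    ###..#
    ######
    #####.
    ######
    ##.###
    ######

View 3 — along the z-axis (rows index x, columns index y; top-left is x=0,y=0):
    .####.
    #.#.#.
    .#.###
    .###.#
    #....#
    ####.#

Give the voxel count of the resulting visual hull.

before carving: 216 voxels (6×6×6)
after view 1 [y-axis, 15 of 36 cells solid] → remaining = 90
after view 2 [x-axis, 32 of 36 cells solid] → remaining = 78
after view 3 [z-axis, 22 of 36 cells solid] → remaining = 49

remaining voxels: 49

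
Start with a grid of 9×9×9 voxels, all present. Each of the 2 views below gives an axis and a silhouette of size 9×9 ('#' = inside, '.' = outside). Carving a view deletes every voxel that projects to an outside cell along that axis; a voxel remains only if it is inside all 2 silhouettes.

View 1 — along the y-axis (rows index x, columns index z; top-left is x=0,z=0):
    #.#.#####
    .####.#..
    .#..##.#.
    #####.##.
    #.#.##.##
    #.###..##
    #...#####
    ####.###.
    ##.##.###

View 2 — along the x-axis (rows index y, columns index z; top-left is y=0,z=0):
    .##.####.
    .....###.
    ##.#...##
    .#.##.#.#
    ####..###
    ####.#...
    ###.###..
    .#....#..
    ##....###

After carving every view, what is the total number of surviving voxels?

start: 9×9×9 = 729 voxels
step 1: project along y, AND mask (55/81) → |grid| = 495
step 2: project along x, AND mask (44/81) → |grid| = 265

|visual hull| = 265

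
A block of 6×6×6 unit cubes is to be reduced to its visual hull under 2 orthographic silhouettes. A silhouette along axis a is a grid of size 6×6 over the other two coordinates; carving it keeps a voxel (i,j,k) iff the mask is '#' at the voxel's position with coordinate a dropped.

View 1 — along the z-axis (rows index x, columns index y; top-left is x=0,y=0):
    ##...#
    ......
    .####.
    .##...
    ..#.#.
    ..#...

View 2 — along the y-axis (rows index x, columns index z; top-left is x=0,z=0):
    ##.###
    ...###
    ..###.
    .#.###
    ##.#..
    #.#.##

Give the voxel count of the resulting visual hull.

before carving: 216 voxels (6×6×6)
[1] z-view keeps 12 columns → grid now 72
[2] y-view keeps 22 columns → grid now 45

remaining voxels: 45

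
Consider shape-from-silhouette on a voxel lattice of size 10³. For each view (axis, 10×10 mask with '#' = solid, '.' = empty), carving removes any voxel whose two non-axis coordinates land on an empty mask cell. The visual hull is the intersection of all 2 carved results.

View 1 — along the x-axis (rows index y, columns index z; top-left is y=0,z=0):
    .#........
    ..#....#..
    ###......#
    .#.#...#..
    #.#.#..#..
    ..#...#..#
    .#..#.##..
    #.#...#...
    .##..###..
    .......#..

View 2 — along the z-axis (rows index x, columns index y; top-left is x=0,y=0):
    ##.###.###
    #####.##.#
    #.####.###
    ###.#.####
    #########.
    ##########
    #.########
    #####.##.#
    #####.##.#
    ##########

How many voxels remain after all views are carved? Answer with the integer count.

before carving: 1000 voxels (10×10×10)
step 1: project along x, AND mask (30/100) → |grid| = 300
step 2: project along z, AND mask (86/100) → |grid| = 253

remaining voxels: 253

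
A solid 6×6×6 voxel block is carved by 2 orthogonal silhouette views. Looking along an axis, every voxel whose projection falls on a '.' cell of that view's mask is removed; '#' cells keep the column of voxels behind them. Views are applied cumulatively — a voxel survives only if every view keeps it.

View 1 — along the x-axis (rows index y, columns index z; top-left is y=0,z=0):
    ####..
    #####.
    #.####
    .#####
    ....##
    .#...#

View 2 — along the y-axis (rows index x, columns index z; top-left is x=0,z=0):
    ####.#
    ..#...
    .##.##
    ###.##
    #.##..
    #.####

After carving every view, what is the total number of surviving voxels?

start: 6×6×6 = 216 voxels
V1 x: intersect with YZ mask (23 set) -- 138 left
V2 y: intersect with XZ mask (23 set) -- 88 left

voxel count = 88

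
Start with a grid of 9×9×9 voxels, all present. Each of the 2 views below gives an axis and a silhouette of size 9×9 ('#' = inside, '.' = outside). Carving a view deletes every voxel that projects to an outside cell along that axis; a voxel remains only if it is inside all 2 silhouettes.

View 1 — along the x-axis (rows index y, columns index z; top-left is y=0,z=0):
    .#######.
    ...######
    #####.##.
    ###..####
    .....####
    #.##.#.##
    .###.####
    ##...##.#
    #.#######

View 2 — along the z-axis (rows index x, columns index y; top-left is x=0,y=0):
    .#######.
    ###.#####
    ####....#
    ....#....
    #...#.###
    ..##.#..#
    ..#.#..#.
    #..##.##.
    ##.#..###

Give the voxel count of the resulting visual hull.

before carving: 729 voxels (9×9×9)
carve view 1 (along x, YZ-mask fill 57/81): 513 voxels remain
carve view 2 (along z, XY-mask fill 44/81): 276 voxels remain

remaining voxels: 276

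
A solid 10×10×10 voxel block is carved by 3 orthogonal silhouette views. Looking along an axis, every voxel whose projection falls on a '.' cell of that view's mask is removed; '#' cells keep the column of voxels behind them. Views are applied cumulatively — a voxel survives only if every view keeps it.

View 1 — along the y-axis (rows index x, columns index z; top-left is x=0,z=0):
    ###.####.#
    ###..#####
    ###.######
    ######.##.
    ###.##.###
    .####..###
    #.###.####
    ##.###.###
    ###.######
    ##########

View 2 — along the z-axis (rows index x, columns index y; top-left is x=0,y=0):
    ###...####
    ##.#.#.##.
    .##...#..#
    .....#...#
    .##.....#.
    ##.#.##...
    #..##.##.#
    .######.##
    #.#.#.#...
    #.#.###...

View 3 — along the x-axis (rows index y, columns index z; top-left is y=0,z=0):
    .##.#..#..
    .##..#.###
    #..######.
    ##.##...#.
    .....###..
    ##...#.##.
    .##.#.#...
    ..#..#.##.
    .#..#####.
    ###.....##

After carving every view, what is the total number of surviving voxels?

|visual hull| = 214

before carving: 1000 voxels (10×10×10)
step 1: project along y, AND mask (83/100) → |grid| = 830
step 2: project along z, AND mask (50/100) → |grid| = 413
step 3: project along x, AND mask (49/100) → |grid| = 214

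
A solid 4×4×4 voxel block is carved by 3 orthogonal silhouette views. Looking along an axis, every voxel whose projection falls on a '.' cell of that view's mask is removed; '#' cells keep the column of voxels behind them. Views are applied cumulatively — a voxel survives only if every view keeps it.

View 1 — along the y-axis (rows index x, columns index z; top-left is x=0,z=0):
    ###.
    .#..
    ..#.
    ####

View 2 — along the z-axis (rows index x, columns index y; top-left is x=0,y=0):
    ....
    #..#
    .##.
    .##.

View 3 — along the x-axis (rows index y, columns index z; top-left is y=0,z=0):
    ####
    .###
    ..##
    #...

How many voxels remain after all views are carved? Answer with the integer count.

8 voxels

full grid |V| = 64
[1] y-view keeps 9 columns → grid now 36
[2] z-view keeps 6 columns → grid now 12
[3] x-view keeps 10 columns → grid now 8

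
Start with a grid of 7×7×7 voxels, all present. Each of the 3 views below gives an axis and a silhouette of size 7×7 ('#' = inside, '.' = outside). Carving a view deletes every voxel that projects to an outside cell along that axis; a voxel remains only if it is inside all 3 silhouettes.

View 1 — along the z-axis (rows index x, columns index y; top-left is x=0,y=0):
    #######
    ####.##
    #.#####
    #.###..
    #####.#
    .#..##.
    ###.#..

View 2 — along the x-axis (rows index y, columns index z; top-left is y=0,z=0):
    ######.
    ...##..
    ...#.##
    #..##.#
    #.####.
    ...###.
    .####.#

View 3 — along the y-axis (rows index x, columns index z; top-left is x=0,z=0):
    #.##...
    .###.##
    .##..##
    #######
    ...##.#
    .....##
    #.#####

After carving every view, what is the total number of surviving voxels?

initial block: 7^3 = 343
after view 1 [z-axis, 36 of 49 cells solid] → remaining = 252
after view 2 [x-axis, 28 of 49 cells solid] → remaining = 146
after view 3 [y-axis, 30 of 49 cells solid] → remaining = 90

remaining voxels: 90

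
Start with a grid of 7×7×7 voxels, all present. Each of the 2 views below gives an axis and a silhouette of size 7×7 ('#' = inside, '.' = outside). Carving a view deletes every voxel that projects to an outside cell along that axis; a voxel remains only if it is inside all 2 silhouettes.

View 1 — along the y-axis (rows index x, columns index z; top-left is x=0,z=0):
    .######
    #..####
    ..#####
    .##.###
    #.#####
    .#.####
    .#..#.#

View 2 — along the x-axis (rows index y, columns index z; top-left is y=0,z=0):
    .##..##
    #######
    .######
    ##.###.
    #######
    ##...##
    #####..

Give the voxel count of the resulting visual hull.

|visual hull| = 189

full grid |V| = 343
  1. axis=1 (XZ plane), |mask|=35  ⇒  voxels=245
  2. axis=0 (YZ plane), |mask|=38  ⇒  voxels=189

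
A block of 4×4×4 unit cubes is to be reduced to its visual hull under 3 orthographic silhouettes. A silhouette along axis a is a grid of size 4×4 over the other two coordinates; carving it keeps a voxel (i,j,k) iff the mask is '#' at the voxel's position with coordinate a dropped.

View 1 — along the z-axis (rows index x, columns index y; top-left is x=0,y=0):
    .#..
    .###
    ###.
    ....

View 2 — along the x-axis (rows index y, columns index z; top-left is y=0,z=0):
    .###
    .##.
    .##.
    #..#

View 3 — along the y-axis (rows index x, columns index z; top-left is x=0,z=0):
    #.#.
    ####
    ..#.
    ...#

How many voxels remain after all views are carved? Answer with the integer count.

full grid |V| = 64
after view 1 [z-axis, 7 of 16 cells solid] → remaining = 28
after view 2 [x-axis, 9 of 16 cells solid] → remaining = 15
after view 3 [y-axis, 8 of 16 cells solid] → remaining = 10

voxel count = 10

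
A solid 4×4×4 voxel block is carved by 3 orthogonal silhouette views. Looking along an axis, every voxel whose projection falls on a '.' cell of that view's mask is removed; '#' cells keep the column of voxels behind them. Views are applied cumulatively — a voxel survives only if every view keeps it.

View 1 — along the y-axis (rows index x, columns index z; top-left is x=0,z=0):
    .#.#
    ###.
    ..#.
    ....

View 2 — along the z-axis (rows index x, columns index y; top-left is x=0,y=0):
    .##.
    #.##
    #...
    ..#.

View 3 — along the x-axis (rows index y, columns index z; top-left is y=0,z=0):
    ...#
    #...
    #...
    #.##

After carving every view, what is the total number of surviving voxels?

remaining voxels: 3

initial block: 4^3 = 64
[1] y-view keeps 6 columns → grid now 24
[2] z-view keeps 7 columns → grid now 14
[3] x-view keeps 6 columns → grid now 3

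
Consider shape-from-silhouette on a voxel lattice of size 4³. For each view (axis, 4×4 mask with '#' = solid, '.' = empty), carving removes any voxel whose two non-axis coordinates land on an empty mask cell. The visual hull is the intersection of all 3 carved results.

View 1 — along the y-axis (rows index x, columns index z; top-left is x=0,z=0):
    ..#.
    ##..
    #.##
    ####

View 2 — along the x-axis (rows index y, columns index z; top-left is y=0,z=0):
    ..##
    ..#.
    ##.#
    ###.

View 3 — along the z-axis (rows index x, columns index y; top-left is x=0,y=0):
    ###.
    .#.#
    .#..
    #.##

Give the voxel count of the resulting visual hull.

voxel count = 13

initial block: 4^3 = 64
step 1: project along y, AND mask (10/16) → |grid| = 40
step 2: project along x, AND mask (9/16) → |grid| = 23
step 3: project along z, AND mask (9/16) → |grid| = 13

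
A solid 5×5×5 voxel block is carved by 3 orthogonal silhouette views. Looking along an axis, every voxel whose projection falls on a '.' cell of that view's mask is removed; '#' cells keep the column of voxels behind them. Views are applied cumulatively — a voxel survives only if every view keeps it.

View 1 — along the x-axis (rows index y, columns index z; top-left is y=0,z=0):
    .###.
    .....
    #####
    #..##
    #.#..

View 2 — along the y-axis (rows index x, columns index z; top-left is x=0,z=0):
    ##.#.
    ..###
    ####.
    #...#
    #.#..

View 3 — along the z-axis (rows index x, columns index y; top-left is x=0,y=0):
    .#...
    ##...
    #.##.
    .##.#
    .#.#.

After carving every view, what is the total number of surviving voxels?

start: 5×5×5 = 125 voxels
  1. axis=0 (YZ plane), |mask|=13  ⇒  voxels=65
  2. axis=1 (XZ plane), |mask|=14  ⇒  voxels=38
  3. axis=2 (XY plane), |mask|=11  ⇒  voxels=15

15 voxels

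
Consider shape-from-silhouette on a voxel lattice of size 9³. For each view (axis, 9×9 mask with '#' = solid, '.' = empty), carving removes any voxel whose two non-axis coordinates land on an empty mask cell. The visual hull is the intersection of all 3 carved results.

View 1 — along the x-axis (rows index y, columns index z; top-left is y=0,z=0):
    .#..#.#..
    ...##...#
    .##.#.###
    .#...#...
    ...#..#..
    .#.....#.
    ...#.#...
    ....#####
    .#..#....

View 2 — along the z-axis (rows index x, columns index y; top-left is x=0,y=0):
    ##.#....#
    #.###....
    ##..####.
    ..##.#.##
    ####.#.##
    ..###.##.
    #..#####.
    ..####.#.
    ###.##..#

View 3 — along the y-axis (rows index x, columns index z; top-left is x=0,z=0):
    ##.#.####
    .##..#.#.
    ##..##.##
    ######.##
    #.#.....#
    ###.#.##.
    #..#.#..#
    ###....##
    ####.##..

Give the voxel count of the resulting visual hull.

initial block: 9^3 = 729
[1] x-view keeps 27 columns → grid now 243
[2] z-view keeps 48 columns → grid now 148
[3] y-view keeps 49 columns → grid now 78

remaining voxels: 78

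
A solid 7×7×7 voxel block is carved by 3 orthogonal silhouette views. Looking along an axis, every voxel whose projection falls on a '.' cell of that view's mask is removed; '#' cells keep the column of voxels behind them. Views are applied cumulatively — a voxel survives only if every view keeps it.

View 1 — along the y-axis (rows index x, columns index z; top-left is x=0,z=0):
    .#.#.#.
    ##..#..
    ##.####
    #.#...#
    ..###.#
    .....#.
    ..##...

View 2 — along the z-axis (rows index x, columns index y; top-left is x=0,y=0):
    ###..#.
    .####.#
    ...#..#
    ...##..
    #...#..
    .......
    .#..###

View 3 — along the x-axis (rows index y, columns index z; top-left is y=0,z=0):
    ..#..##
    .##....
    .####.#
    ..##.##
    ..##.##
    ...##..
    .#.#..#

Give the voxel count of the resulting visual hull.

full grid |V| = 343
after view 1 [y-axis, 22 of 49 cells solid] → remaining = 154
after view 2 [z-axis, 19 of 49 cells solid] → remaining = 61
after view 3 [x-axis, 23 of 49 cells solid] → remaining = 29

29 voxels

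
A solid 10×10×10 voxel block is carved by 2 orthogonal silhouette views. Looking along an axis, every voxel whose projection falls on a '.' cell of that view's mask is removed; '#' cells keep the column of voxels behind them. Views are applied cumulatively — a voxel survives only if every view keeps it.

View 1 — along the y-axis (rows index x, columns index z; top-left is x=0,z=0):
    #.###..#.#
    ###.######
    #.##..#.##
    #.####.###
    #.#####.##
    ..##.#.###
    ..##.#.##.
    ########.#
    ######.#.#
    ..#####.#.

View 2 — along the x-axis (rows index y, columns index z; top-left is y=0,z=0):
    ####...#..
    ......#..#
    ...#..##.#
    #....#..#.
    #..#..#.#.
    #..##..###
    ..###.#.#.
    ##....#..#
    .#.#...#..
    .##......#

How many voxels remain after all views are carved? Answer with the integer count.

274 voxels

start: 10×10×10 = 1000 voxels
after view 1 [y-axis, 71 of 100 cells solid] → remaining = 710
after view 2 [x-axis, 39 of 100 cells solid] → remaining = 274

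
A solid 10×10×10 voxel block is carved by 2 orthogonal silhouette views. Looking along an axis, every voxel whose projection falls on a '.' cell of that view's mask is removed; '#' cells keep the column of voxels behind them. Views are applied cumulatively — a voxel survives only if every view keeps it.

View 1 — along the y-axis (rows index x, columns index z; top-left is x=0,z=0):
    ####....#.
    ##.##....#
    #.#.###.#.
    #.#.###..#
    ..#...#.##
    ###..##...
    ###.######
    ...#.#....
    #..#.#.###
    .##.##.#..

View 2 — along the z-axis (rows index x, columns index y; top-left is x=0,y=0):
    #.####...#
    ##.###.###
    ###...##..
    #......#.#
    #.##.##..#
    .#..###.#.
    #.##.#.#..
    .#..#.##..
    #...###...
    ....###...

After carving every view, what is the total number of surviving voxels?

remaining voxels: 259

full grid |V| = 1000
carve view 1 (along y, XZ-mask fill 53/100): 530 voxels remain
carve view 2 (along z, XY-mask fill 49/100): 259 voxels remain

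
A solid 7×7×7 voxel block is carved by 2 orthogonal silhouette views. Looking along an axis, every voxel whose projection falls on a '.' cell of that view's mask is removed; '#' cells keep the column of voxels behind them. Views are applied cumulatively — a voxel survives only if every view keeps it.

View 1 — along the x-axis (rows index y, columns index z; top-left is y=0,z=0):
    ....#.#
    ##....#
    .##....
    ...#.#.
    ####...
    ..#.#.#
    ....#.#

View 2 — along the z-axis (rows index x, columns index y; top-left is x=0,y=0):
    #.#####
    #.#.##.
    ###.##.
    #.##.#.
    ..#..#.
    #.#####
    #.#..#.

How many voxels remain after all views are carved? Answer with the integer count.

voxel count = 76

before carving: 343 voxels (7×7×7)
step 1: project along x, AND mask (18/49) → |grid| = 126
step 2: project along z, AND mask (30/49) → |grid| = 76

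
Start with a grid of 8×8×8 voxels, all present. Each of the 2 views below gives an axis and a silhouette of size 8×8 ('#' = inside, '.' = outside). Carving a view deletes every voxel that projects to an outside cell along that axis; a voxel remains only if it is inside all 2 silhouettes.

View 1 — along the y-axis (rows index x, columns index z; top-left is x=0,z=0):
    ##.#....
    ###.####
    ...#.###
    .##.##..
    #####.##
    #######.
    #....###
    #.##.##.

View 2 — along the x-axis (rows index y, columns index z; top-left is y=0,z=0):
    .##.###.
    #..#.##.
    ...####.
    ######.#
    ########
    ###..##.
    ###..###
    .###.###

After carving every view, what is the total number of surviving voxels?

full grid |V| = 512
  1. axis=1 (XZ plane), |mask|=41  ⇒  voxels=328
  2. axis=0 (YZ plane), |mask|=45  ⇒  voxels=237

237 voxels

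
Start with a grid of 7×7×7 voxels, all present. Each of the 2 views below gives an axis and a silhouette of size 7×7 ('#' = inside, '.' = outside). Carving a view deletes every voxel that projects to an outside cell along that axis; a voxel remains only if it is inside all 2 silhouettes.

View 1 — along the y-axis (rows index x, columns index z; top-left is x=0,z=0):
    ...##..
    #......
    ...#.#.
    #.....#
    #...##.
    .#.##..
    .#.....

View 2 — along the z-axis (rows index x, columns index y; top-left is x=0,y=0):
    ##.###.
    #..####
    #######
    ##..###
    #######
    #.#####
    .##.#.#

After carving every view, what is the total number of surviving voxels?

start: 7×7×7 = 343 voxels
carve view 1 (along y, XZ-mask fill 14/49): 98 voxels remain
carve view 2 (along z, XY-mask fill 39/49): 82 voxels remain

remaining voxels: 82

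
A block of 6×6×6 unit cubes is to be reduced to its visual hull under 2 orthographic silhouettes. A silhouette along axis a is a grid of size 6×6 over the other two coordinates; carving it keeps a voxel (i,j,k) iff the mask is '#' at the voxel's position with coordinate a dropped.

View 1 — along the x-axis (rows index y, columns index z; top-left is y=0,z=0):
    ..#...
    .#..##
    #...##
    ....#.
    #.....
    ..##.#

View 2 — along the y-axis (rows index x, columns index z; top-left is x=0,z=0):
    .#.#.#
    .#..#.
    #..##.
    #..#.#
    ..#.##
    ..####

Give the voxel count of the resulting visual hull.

before carving: 216 voxels (6×6×6)
  1. axis=0 (YZ plane), |mask|=12  ⇒  voxels=72
  2. axis=1 (XZ plane), |mask|=18  ⇒  voxels=38

|visual hull| = 38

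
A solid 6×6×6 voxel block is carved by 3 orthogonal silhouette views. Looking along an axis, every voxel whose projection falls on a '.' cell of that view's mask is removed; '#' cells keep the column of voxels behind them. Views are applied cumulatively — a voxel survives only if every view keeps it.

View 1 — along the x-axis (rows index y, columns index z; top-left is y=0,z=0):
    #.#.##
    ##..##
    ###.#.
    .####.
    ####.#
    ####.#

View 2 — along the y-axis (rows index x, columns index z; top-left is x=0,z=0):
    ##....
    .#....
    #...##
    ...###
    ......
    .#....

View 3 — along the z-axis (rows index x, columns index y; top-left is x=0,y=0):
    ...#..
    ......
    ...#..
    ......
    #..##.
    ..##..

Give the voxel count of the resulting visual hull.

voxel count = 4

start: 6×6×6 = 216 voxels
V1 x: intersect with YZ mask (26 set) -- 156 left
V2 y: intersect with XZ mask (10 set) -- 44 left
V3 z: intersect with XY mask (7 set) -- 4 left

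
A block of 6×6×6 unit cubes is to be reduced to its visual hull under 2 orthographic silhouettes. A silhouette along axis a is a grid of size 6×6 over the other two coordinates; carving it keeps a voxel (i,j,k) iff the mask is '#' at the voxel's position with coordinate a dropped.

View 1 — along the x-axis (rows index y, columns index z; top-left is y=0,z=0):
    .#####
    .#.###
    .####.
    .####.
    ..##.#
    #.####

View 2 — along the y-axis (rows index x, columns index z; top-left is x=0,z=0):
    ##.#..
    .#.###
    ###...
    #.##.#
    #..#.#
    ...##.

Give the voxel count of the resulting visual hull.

initial block: 6^3 = 216
after view 1 [x-axis, 25 of 36 cells solid] → remaining = 150
after view 2 [y-axis, 19 of 36 cells solid] → remaining = 78

78 voxels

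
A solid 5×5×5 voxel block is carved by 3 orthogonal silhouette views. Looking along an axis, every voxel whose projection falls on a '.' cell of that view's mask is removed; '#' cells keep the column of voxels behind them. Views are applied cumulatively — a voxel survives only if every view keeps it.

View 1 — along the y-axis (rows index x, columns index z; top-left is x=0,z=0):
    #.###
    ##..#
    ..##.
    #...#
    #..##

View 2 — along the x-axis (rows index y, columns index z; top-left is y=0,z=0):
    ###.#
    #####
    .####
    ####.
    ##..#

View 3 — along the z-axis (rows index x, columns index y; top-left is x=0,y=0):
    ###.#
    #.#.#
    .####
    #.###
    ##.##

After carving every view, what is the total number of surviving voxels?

before carving: 125 voxels (5×5×5)
  1. axis=1 (XZ plane), |mask|=14  ⇒  voxels=70
  2. axis=0 (YZ plane), |mask|=20  ⇒  voxels=54
  3. axis=2 (XY plane), |mask|=19  ⇒  voxels=41

voxel count = 41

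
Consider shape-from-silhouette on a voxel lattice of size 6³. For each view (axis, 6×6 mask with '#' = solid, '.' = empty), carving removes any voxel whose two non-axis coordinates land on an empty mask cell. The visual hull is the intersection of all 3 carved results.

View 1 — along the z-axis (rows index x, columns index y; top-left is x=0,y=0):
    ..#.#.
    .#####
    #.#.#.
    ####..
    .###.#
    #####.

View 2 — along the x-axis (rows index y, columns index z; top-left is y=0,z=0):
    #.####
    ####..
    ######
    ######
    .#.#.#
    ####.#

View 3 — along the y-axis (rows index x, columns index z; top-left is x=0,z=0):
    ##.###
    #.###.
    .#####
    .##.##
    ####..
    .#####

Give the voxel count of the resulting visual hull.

voxel count = 84

before carving: 216 voxels (6×6×6)
[1] z-view keeps 23 columns → grid now 138
[2] x-view keeps 29 columns → grid now 113
[3] y-view keeps 27 columns → grid now 84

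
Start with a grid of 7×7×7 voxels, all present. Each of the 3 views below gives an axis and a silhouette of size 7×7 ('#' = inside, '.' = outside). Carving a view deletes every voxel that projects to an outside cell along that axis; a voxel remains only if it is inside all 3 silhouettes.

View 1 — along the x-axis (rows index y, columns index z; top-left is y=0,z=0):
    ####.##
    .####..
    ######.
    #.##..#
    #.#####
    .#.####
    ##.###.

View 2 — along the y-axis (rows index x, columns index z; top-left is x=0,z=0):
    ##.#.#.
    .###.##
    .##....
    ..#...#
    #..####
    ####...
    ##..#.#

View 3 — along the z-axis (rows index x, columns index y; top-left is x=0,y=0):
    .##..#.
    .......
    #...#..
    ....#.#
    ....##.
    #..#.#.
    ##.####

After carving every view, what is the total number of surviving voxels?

start: 7×7×7 = 343 voxels
[1] x-view keeps 36 columns → grid now 252
[2] y-view keeps 26 columns → grid now 134
[3] z-view keeps 18 columns → grid now 48

48 voxels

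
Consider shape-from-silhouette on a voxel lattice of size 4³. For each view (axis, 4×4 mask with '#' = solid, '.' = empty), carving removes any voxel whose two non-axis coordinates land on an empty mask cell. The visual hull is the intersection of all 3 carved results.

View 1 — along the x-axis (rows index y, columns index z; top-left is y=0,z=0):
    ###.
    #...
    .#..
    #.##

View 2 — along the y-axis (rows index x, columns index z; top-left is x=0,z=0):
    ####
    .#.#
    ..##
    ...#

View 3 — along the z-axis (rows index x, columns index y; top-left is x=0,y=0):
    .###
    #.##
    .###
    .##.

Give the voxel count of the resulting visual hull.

before carving: 64 voxels (4×4×4)
  1. axis=0 (YZ plane), |mask|=8  ⇒  voxels=32
  2. axis=1 (XZ plane), |mask|=9  ⇒  voxels=15
  3. axis=2 (XY plane), |mask|=11  ⇒  voxels=10

|visual hull| = 10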